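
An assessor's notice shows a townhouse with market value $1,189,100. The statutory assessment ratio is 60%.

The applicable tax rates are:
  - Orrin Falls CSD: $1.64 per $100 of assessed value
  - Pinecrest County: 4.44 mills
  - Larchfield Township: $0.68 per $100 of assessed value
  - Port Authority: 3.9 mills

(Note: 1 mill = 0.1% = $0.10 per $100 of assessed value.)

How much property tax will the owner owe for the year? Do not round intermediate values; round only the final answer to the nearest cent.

$22,502.53

Assessed value = $1,189,100 × 0.6 = $713,460
Orrin Falls CSD: $713,460 × 0.0164 = $11,700.744
Pinecrest County: $713,460 × 0.00444 = $3,167.7624
Larchfield Township: $713,460 × 0.0068 = $4,851.528
Port Authority: $713,460 × 0.0039 = $2,782.494
Total = $22,502.5284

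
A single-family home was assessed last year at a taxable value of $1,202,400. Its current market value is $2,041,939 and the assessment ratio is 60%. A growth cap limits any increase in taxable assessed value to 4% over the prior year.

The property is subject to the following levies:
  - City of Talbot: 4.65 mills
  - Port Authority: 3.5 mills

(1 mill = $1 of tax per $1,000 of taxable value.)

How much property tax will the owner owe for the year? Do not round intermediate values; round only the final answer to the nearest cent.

Uncapped assessed value = $2,041,939 × 0.6 = $1,225,163.4
Cap limit = $1,202,400 × 1.04 = $1,250,496
Taxable assessed value = min($1,225,163.4, $1,250,496) = $1,225,163.4 (cap does not bind)
City of Talbot: $1,225,163.4 × 0.00465 = $5,697.00981
Port Authority: $1,225,163.4 × 0.0035 = $4,288.0719
Total = $9,985.08171

$9,985.08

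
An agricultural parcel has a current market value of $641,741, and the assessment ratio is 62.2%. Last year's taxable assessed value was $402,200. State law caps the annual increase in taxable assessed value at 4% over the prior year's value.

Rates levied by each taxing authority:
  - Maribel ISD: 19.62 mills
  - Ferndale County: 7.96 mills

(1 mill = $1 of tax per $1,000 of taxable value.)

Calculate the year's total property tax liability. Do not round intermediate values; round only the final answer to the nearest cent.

$11,008.91

Uncapped assessed value = $641,741 × 0.622 = $399,162.902
Cap limit = $402,200 × 1.04 = $418,288
Taxable assessed value = min($399,162.902, $418,288) = $399,162.902 (cap does not bind)
Maribel ISD: $399,162.902 × 0.01962 = $7,831.57613724
Ferndale County: $399,162.902 × 0.00796 = $3,177.33669992
Total = $11,008.91283716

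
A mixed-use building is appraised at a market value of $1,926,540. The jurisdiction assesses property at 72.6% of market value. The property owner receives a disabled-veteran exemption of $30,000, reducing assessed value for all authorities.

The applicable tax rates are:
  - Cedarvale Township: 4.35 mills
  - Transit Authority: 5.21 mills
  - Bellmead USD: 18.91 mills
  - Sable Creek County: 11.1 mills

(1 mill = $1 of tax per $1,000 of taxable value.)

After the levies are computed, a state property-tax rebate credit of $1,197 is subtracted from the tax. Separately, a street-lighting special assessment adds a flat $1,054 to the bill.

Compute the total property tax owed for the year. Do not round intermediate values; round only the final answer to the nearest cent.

$54,015.19

Assessed value = $1,926,540 × 0.726 = $1,398,668.04
Taxable value = $1,398,668.04 − $30,000 = $1,368,668.04
Cedarvale Township: $1,368,668.04 × 0.00435 = $5,953.705974
Transit Authority: $1,368,668.04 × 0.00521 = $7,130.7604884
Bellmead USD: $1,368,668.04 × 0.01891 = $25,881.5126364
Sable Creek County: $1,368,668.04 × 0.0111 = $15,192.215244
Levies subtotal = $54,158.1943428
After credit = $54,158.1943428 − $1,197 = $52,961.1943428
Total = $52,961.1943428 + $1,054 = $54,015.1943428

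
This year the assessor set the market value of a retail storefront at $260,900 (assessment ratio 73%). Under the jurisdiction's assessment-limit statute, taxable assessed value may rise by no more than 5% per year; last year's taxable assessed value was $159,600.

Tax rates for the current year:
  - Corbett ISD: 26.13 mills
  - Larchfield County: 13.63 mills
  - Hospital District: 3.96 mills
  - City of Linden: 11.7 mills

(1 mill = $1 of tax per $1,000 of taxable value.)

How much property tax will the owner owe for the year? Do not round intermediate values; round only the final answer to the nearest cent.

Uncapped assessed value = $260,900 × 0.73 = $190,457
Cap limit = $159,600 × 1.05 = $167,580
Taxable assessed value = min($190,457, $167,580) = $167,580 (cap binds)
Corbett ISD: $167,580 × 0.02613 = $4,378.8654
Larchfield County: $167,580 × 0.01363 = $2,284.1154
Hospital District: $167,580 × 0.00396 = $663.6168
City of Linden: $167,580 × 0.0117 = $1,960.686
Total = $9,287.2836

$9,287.28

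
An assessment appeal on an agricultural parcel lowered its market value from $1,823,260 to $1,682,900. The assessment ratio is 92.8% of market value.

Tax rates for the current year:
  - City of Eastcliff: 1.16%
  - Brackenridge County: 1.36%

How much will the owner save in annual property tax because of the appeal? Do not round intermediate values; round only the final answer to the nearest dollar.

Old assessed value = $1,823,260 × 0.928 = $1,691,985.28
New assessed value = $1,682,900 × 0.928 = $1,561,731.2
Combined rate = 0.0116 + 0.0136 = 0.0252
Old tax = $1,691,985.28 × 0.0252 = $42,638.029056
New tax = $1,561,731.2 × 0.0252 = $39,355.62624
Reduction = $42,638.029056 − $39,355.62624 = $3,282.402816

$3,282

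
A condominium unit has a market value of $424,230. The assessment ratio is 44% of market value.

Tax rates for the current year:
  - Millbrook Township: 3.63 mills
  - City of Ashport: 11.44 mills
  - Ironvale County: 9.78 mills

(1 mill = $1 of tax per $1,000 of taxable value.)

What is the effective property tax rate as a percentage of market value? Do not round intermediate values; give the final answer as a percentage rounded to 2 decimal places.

Assessed value = $424,230 × 0.44 = $186,661.2
Millbrook Township: $186,661.2 × 0.00363 = $677.580156
City of Ashport: $186,661.2 × 0.01144 = $2,135.404128
Ironvale County: $186,661.2 × 0.00978 = $1,825.546536
Total tax = $4,638.53082
Effective rate = $4,638.53082 ÷ $424,230 = 1.09% of market value

1.09%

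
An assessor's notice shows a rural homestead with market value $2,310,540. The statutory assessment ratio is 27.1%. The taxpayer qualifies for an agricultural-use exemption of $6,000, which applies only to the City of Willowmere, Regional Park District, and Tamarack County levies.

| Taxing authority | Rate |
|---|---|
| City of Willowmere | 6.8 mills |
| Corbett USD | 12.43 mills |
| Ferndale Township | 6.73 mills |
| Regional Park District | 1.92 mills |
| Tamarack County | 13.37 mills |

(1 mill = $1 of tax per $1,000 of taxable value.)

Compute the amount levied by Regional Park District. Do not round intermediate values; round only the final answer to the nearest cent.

Assessed value = $2,310,540 × 0.271 = $626,156.34
Regional Park District taxable value = $626,156.34 − $6,000 = $620,156.34
Regional Park District levy = $620,156.34 × 0.00192 = $1,190.7001728

$1,190.70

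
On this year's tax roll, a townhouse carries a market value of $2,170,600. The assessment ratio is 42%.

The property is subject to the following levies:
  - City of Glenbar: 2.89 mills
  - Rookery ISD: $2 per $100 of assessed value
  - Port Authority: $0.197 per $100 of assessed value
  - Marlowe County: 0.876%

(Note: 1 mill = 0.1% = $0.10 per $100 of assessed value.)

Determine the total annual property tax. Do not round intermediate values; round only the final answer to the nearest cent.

Assessed value = $2,170,600 × 0.42 = $911,652
City of Glenbar: $911,652 × 0.00289 = $2,634.67428
Rookery ISD: $911,652 × 0.02 = $18,233.04
Port Authority: $911,652 × 0.00197 = $1,795.95444
Marlowe County: $911,652 × 0.00876 = $7,986.07152
Total = $30,649.74024

$30,649.74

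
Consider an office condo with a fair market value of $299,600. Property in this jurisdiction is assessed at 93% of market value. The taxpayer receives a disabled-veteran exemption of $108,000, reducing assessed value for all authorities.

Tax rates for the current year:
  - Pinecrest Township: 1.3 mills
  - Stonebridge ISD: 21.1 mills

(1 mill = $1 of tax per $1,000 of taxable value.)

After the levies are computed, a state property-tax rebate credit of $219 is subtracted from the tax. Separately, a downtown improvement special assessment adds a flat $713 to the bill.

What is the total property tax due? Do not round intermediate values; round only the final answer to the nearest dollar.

Assessed value = $299,600 × 0.93 = $278,628
Taxable value = $278,628 − $108,000 = $170,628
Pinecrest Township: $170,628 × 0.0013 = $221.8164
Stonebridge ISD: $170,628 × 0.0211 = $3,600.2508
Levies subtotal = $3,822.0672
After credit = $3,822.0672 − $219 = $3,603.0672
Total = $3,603.0672 + $713 = $4,316.0672

$4,316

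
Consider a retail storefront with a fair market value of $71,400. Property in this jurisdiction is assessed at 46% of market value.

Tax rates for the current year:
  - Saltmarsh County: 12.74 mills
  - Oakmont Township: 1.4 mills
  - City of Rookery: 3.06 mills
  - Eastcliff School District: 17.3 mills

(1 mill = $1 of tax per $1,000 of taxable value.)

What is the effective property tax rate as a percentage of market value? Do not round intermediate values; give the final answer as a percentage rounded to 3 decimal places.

1.587%

Assessed value = $71,400 × 0.46 = $32,844
Saltmarsh County: $32,844 × 0.01274 = $418.43256
Oakmont Township: $32,844 × 0.0014 = $45.9816
City of Rookery: $32,844 × 0.00306 = $100.50264
Eastcliff School District: $32,844 × 0.0173 = $568.2012
Total tax = $1,133.118
Effective rate = $1,133.118 ÷ $71,400 = 1.587% of market value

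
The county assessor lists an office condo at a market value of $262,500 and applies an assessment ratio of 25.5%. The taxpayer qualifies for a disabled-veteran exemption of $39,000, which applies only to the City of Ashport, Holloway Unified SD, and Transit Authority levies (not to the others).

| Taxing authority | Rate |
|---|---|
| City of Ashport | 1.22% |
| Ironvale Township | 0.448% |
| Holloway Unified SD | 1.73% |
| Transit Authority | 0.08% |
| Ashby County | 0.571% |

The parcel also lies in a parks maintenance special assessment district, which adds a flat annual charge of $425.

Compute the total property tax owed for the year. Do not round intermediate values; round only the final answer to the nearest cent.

Assessed value = $262,500 × 0.255 = $66,937.5
City of Ashport: ($66,937.5 − $39,000) × 0.0122 = $27,937.5 × 0.0122 = $340.8375
Ironvale Township: $66,937.5 × 0.00448 = $299.88
Holloway Unified SD: ($66,937.5 − $39,000) × 0.0173 = $27,937.5 × 0.0173 = $483.31875
Transit Authority: ($66,937.5 − $39,000) × 0.0008 = $27,937.5 × 0.0008 = $22.35
Ashby County: $66,937.5 × 0.00571 = $382.213125
Levies subtotal = $1,528.599375
Total = $1,528.599375 + $425 = $1,953.599375

$1,953.60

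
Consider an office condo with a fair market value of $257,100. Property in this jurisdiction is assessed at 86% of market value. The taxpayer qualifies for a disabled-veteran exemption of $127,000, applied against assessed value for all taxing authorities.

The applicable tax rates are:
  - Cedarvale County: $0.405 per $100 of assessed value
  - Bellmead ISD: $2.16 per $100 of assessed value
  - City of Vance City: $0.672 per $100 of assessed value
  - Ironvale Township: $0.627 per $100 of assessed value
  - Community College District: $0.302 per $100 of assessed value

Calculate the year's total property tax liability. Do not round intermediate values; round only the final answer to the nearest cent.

Assessed value = $257,100 × 0.86 = $221,106
Taxable value = $221,106 − $127,000 = $94,106
Cedarvale County: $94,106 × 0.00405 = $381.1293
Bellmead ISD: $94,106 × 0.0216 = $2,032.6896
City of Vance City: $94,106 × 0.00672 = $632.39232
Ironvale Township: $94,106 × 0.00627 = $590.04462
Community College District: $94,106 × 0.00302 = $284.20012
Total = $381.1293 + $2,032.6896 + $632.39232 + $590.04462 + $284.20012 = $3,920.45596

$3,920.46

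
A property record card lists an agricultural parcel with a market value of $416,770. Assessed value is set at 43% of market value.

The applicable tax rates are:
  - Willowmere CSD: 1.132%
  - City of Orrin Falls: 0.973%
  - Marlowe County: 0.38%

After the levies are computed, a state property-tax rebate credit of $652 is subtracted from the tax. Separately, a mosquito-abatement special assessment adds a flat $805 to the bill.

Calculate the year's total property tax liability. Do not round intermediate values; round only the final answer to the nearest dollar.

Assessed value = $416,770 × 0.43 = $179,211.1
Willowmere CSD: $179,211.1 × 0.01132 = $2,028.669652
City of Orrin Falls: $179,211.1 × 0.00973 = $1,743.724003
Marlowe County: $179,211.1 × 0.0038 = $681.00218
Levies subtotal = $4,453.395835
After credit = $4,453.395835 − $652 = $3,801.395835
Total = $3,801.395835 + $805 = $4,606.395835

$4,606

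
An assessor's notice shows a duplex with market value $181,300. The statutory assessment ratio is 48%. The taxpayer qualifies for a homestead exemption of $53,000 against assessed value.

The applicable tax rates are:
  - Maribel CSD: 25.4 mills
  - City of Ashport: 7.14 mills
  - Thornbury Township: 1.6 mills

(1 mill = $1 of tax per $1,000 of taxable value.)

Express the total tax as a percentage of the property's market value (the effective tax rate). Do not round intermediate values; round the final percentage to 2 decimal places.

0.64%

Assessed value = $181,300 × 0.48 = $87,024
Taxable value = $87,024 − $53,000 = $34,024
Maribel CSD: $34,024 × 0.0254 = $864.2096
City of Ashport: $34,024 × 0.00714 = $242.93136
Thornbury Township: $34,024 × 0.0016 = $54.4384
Total tax = $1,161.57936
Effective rate = $1,161.57936 ÷ $181,300 = 0.64% of market value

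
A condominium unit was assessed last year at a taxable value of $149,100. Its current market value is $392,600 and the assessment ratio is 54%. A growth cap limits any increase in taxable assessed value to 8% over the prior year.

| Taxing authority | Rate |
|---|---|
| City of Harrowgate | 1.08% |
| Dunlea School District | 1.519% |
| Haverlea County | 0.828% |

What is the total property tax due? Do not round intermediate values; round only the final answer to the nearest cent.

Uncapped assessed value = $392,600 × 0.54 = $212,004
Cap limit = $149,100 × 1.08 = $161,028
Taxable assessed value = min($212,004, $161,028) = $161,028 (cap binds)
City of Harrowgate: $161,028 × 0.0108 = $1,739.1024
Dunlea School District: $161,028 × 0.01519 = $2,446.01532
Haverlea County: $161,028 × 0.00828 = $1,333.31184
Total = $5,518.42956

$5,518.43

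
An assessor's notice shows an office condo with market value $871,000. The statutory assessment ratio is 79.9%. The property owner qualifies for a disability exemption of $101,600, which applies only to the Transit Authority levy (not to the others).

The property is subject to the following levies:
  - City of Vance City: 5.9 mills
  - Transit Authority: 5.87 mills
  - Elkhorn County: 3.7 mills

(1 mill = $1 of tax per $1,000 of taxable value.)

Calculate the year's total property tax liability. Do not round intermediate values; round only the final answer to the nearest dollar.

Assessed value = $871,000 × 0.799 = $695,929
City of Vance City: $695,929 × 0.0059 = $4,105.9811
Transit Authority: ($695,929 − $101,600) × 0.00587 = $594,329 × 0.00587 = $3,488.71123
Elkhorn County: $695,929 × 0.0037 = $2,574.9373
Total = $10,169.62963

$10,170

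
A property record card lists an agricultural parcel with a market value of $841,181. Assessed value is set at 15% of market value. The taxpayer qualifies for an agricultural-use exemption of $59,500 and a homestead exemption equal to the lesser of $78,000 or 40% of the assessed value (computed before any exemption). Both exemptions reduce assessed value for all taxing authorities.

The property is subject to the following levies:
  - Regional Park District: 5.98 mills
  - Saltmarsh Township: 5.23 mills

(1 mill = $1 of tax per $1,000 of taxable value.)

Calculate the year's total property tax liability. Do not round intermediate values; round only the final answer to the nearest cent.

$181.67

Assessed value = $841,181 × 0.15 = $126,177.15
Homestead exemption = min($78,000, 40% × $126,177.15) = min($78,000, $50,470.86) = $50,470.86 (percentage binds)
Taxable value = $126,177.15 − $59,500 − $50,470.86 = $16,206.29
Regional Park District: $16,206.29 × 0.00598 = $96.9136142
Saltmarsh Township: $16,206.29 × 0.00523 = $84.7588967
Total = $181.6725109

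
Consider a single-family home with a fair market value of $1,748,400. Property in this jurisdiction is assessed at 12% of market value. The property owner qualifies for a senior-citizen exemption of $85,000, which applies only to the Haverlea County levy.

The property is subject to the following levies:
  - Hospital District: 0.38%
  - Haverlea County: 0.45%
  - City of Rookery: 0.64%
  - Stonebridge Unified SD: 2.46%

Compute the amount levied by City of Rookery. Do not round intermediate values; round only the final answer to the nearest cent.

Assessed value = $1,748,400 × 0.12 = $209,808
City of Rookery taxable value = $209,808 (exemption does not apply)
City of Rookery levy = $209,808 × 0.0064 = $1,342.7712

$1,342.77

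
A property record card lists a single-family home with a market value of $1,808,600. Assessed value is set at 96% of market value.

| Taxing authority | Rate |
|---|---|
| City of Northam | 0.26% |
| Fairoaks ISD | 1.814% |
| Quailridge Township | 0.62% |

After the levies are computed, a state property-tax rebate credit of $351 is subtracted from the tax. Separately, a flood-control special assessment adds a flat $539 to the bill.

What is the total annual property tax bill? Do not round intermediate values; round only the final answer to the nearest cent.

Assessed value = $1,808,600 × 0.96 = $1,736,256
City of Northam: $1,736,256 × 0.0026 = $4,514.2656
Fairoaks ISD: $1,736,256 × 0.01814 = $31,495.68384
Quailridge Township: $1,736,256 × 0.0062 = $10,764.7872
Levies subtotal = $46,774.73664
After credit = $46,774.73664 − $351 = $46,423.73664
Total = $46,423.73664 + $539 = $46,962.73664

$46,962.74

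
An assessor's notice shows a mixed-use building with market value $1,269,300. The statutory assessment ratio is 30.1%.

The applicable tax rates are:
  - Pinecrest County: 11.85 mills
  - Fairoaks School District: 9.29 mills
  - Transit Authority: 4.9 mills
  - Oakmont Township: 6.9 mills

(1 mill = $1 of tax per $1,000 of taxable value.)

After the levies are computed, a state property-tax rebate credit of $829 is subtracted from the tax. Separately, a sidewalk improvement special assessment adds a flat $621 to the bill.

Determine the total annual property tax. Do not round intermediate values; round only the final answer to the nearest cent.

Assessed value = $1,269,300 × 0.301 = $382,059.3
Pinecrest County: $382,059.3 × 0.01185 = $4,527.402705
Fairoaks School District: $382,059.3 × 0.00929 = $3,549.330897
Transit Authority: $382,059.3 × 0.0049 = $1,872.09057
Oakmont Township: $382,059.3 × 0.0069 = $2,636.20917
Levies subtotal = $12,585.033342
After credit = $12,585.033342 − $829 = $11,756.033342
Total = $11,756.033342 + $621 = $12,377.033342

$12,377.03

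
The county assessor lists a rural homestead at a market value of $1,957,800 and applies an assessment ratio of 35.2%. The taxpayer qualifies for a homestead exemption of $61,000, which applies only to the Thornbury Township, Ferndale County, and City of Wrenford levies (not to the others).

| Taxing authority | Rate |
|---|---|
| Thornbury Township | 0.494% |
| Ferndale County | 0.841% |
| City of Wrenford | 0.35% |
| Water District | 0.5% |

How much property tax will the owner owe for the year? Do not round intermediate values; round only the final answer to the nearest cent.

Assessed value = $1,957,800 × 0.352 = $689,145.6
Thornbury Township: ($689,145.6 − $61,000) × 0.00494 = $628,145.6 × 0.00494 = $3,103.039264
Ferndale County: ($689,145.6 − $61,000) × 0.00841 = $628,145.6 × 0.00841 = $5,282.704496
City of Wrenford: ($689,145.6 − $61,000) × 0.0035 = $628,145.6 × 0.0035 = $2,198.5096
Water District: $689,145.6 × 0.005 = $3,445.728
Total = $14,029.98136

$14,029.98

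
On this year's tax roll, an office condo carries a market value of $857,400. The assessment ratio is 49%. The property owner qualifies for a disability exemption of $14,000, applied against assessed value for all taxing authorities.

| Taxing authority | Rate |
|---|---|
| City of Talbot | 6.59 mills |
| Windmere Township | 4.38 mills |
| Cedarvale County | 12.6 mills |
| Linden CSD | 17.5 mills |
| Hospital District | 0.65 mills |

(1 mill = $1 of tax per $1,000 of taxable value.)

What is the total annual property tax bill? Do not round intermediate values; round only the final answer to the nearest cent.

Assessed value = $857,400 × 0.49 = $420,126
Taxable value = $420,126 − $14,000 = $406,126
City of Talbot: $406,126 × 0.00659 = $2,676.37034
Windmere Township: $406,126 × 0.00438 = $1,778.83188
Cedarvale County: $406,126 × 0.0126 = $5,117.1876
Linden CSD: $406,126 × 0.0175 = $7,107.205
Hospital District: $406,126 × 0.00065 = $263.9819
Total = $2,676.37034 + $1,778.83188 + $5,117.1876 + $7,107.205 + $263.9819 = $16,943.57672

$16,943.58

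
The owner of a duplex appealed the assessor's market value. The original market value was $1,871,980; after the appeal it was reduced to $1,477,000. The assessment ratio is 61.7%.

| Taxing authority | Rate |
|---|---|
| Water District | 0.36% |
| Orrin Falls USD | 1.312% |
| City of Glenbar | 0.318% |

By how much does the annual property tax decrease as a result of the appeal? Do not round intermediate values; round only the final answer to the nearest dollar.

Old assessed value = $1,871,980 × 0.617 = $1,155,011.66
New assessed value = $1,477,000 × 0.617 = $911,309
Combined rate = 0.0036 + 0.01312 + 0.00318 = 0.0199
Old tax = $1,155,011.66 × 0.0199 = $22,984.732034
New tax = $911,309 × 0.0199 = $18,135.0491
Reduction = $22,984.732034 − $18,135.0491 = $4,849.682934

$4,850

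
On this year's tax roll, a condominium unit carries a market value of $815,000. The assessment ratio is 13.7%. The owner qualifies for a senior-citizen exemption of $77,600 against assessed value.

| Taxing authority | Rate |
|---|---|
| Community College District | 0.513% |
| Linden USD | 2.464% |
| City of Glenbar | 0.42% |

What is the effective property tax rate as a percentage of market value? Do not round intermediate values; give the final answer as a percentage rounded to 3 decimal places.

Assessed value = $815,000 × 0.137 = $111,655
Taxable value = $111,655 − $77,600 = $34,055
Community College District: $34,055 × 0.00513 = $174.70215
Linden USD: $34,055 × 0.02464 = $839.1152
City of Glenbar: $34,055 × 0.0042 = $143.031
Total tax = $1,156.84835
Effective rate = $1,156.84835 ÷ $815,000 = 0.142% of market value

0.142%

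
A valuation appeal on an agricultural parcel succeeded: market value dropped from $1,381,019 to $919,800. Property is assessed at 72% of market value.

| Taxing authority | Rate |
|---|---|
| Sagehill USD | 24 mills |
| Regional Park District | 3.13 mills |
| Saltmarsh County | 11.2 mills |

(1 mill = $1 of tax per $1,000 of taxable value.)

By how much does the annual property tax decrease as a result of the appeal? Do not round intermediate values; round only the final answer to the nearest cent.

Old assessed value = $1,381,019 × 0.72 = $994,333.68
New assessed value = $919,800 × 0.72 = $662,256
Combined rate = 0.024 + 0.00313 + 0.0112 = 0.03833
Old tax = $994,333.68 × 0.03833 = $38,112.8099544
New tax = $662,256 × 0.03833 = $25,384.27248
Reduction = $38,112.8099544 − $25,384.27248 = $12,728.5374744

$12,728.54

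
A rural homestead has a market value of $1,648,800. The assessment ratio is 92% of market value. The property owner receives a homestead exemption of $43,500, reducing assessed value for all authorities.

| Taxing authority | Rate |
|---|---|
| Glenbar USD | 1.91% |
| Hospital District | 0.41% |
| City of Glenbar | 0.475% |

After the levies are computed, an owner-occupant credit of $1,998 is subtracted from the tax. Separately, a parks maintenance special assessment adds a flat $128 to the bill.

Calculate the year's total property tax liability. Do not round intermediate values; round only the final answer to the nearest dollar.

Assessed value = $1,648,800 × 0.92 = $1,516,896
Taxable value = $1,516,896 − $43,500 = $1,473,396
Glenbar USD: $1,473,396 × 0.0191 = $28,141.8636
Hospital District: $1,473,396 × 0.0041 = $6,040.9236
City of Glenbar: $1,473,396 × 0.00475 = $6,998.631
Levies subtotal = $41,181.4182
After credit = $41,181.4182 − $1,998 = $39,183.4182
Total = $39,183.4182 + $128 = $39,311.4182

$39,311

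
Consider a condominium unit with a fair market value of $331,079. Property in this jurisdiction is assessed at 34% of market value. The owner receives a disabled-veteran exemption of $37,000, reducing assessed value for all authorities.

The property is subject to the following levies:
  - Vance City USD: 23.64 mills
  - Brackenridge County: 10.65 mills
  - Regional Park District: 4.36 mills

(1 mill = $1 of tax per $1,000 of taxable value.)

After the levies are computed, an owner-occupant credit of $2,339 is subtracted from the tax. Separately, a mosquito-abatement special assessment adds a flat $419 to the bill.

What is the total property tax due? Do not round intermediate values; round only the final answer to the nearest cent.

Assessed value = $331,079 × 0.34 = $112,566.86
Taxable value = $112,566.86 − $37,000 = $75,566.86
Vance City USD: $75,566.86 × 0.02364 = $1,786.4005704
Brackenridge County: $75,566.86 × 0.01065 = $804.787059
Regional Park District: $75,566.86 × 0.00436 = $329.4715096
Levies subtotal = $2,920.659139
After credit = $2,920.659139 − $2,339 = $581.659139
Total = $581.659139 + $419 = $1,000.659139

$1,000.66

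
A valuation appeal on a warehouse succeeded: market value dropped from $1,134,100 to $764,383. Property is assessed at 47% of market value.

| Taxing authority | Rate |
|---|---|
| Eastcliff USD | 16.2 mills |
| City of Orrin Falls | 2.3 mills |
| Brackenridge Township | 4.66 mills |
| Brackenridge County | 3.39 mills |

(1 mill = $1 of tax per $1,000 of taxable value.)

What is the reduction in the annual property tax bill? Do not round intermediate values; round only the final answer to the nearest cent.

$4,613.51

Old assessed value = $1,134,100 × 0.47 = $533,027
New assessed value = $764,383 × 0.47 = $359,260.01
Combined rate = 0.0162 + 0.0023 + 0.00466 + 0.00339 = 0.02655
Old tax = $533,027 × 0.02655 = $14,151.86685
New tax = $359,260.01 × 0.02655 = $9,538.3532655
Reduction = $14,151.86685 − $9,538.3532655 = $4,613.5135845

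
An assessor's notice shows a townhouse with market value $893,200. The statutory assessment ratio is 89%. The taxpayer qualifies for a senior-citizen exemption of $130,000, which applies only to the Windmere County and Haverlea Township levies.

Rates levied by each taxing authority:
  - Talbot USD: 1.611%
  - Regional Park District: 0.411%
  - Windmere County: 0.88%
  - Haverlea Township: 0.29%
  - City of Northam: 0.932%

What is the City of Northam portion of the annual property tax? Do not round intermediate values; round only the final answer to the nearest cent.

$7,408.92

Assessed value = $893,200 × 0.89 = $794,948
City of Northam taxable value = $794,948 (exemption does not apply)
City of Northam levy = $794,948 × 0.00932 = $7,408.91536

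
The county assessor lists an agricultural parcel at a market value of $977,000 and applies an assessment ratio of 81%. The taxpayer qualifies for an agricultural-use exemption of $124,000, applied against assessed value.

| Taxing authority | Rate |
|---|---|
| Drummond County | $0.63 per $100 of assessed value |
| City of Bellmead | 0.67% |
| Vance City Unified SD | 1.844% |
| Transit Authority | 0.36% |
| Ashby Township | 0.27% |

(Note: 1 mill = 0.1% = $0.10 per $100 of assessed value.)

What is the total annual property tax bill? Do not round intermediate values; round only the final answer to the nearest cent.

$25,186.54

Assessed value = $977,000 × 0.81 = $791,370
Taxable value = $791,370 − $124,000 = $667,370
Drummond County: $667,370 × 0.0063 = $4,204.431
City of Bellmead: $667,370 × 0.0067 = $4,471.379
Vance City Unified SD: $667,370 × 0.01844 = $12,306.3028
Transit Authority: $667,370 × 0.0036 = $2,402.532
Ashby Township: $667,370 × 0.0027 = $1,801.899
Total = $25,186.5438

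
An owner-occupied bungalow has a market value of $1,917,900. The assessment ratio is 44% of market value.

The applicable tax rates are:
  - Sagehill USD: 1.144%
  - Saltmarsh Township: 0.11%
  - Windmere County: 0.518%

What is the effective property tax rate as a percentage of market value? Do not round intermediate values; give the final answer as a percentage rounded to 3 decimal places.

0.780%

Assessed value = $1,917,900 × 0.44 = $843,876
Sagehill USD: $843,876 × 0.01144 = $9,653.94144
Saltmarsh Township: $843,876 × 0.0011 = $928.2636
Windmere County: $843,876 × 0.00518 = $4,371.27768
Total tax = $14,953.48272
Effective rate = $14,953.48272 ÷ $1,917,900 = 0.780% of market value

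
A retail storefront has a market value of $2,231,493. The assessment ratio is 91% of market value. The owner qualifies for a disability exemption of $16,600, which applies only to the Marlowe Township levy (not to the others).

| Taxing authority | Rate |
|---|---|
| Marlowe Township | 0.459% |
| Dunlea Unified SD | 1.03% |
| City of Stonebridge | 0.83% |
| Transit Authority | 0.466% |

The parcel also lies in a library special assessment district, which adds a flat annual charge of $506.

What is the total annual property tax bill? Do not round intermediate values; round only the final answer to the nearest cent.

$56,983.65

Assessed value = $2,231,493 × 0.91 = $2,030,658.63
Marlowe Township: ($2,030,658.63 − $16,600) × 0.00459 = $2,014,058.63 × 0.00459 = $9,244.5291117
Dunlea Unified SD: $2,030,658.63 × 0.0103 = $20,915.783889
City of Stonebridge: $2,030,658.63 × 0.0083 = $16,854.466629
Transit Authority: $2,030,658.63 × 0.00466 = $9,462.8692158
Levies subtotal = $56,477.6488455
Total = $56,477.6488455 + $506 = $56,983.6488455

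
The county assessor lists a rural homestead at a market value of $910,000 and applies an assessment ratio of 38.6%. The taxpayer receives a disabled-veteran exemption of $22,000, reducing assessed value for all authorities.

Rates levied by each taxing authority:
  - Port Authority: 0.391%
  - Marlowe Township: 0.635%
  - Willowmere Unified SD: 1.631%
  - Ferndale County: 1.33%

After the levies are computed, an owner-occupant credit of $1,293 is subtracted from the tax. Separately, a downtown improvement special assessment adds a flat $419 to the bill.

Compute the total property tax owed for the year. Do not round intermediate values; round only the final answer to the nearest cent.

Assessed value = $910,000 × 0.386 = $351,260
Taxable value = $351,260 − $22,000 = $329,260
Port Authority: $329,260 × 0.00391 = $1,287.4066
Marlowe Township: $329,260 × 0.00635 = $2,090.801
Willowmere Unified SD: $329,260 × 0.01631 = $5,370.2306
Ferndale County: $329,260 × 0.0133 = $4,379.158
Levies subtotal = $13,127.5962
After credit = $13,127.5962 − $1,293 = $11,834.5962
Total = $11,834.5962 + $419 = $12,253.5962

$12,253.60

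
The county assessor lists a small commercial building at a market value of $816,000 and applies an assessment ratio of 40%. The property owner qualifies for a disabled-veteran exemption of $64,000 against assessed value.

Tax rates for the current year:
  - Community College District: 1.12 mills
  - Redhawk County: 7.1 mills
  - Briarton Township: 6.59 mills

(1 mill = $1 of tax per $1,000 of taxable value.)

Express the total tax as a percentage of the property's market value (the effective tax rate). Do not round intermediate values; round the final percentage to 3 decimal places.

0.476%

Assessed value = $816,000 × 0.4 = $326,400
Taxable value = $326,400 − $64,000 = $262,400
Community College District: $262,400 × 0.00112 = $293.888
Redhawk County: $262,400 × 0.0071 = $1,863.04
Briarton Township: $262,400 × 0.00659 = $1,729.216
Total tax = $3,886.144
Effective rate = $3,886.144 ÷ $816,000 = 0.476% of market value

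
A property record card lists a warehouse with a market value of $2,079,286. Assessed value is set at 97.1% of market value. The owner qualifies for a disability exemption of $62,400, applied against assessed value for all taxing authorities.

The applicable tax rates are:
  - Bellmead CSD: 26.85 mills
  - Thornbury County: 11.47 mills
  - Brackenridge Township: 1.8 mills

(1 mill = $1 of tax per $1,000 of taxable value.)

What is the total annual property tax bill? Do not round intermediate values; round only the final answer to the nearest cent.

Assessed value = $2,079,286 × 0.971 = $2,018,986.706
Taxable value = $2,018,986.706 − $62,400 = $1,956,586.706
Bellmead CSD: $1,956,586.706 × 0.02685 = $52,534.3530561
Thornbury County: $1,956,586.706 × 0.01147 = $22,442.04951782
Brackenridge Township: $1,956,586.706 × 0.0018 = $3,521.8560708
Total = $52,534.3530561 + $22,442.04951782 + $3,521.8560708 = $78,498.25864472

$78,498.26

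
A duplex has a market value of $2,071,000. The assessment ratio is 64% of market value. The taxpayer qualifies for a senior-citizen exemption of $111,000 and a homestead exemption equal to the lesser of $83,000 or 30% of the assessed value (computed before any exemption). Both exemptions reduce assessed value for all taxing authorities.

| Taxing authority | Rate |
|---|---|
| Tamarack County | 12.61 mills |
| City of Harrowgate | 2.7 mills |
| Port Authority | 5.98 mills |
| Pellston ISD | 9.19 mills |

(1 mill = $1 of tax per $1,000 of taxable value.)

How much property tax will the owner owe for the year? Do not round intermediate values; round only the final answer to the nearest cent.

$34,486.29

Assessed value = $2,071,000 × 0.64 = $1,325,440
Homestead exemption = min($83,000, 30% × $1,325,440) = min($83,000, $397,632) = $83,000 (dollar cap binds)
Taxable value = $1,325,440 − $111,000 − $83,000 = $1,131,440
Tamarack County: $1,131,440 × 0.01261 = $14,267.4584
City of Harrowgate: $1,131,440 × 0.0027 = $3,054.888
Port Authority: $1,131,440 × 0.00598 = $6,766.0112
Pellston ISD: $1,131,440 × 0.00919 = $10,397.9336
Total = $34,486.2912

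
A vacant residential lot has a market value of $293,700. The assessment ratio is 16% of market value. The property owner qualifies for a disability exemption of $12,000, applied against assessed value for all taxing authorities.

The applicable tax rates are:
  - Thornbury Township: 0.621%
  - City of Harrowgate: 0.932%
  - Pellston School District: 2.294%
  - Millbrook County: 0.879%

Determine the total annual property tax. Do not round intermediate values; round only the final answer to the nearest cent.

$1,653.72

Assessed value = $293,700 × 0.16 = $46,992
Taxable value = $46,992 − $12,000 = $34,992
Thornbury Township: $34,992 × 0.00621 = $217.30032
City of Harrowgate: $34,992 × 0.00932 = $326.12544
Pellston School District: $34,992 × 0.02294 = $802.71648
Millbrook County: $34,992 × 0.00879 = $307.57968
Total = $217.30032 + $326.12544 + $802.71648 + $307.57968 = $1,653.72192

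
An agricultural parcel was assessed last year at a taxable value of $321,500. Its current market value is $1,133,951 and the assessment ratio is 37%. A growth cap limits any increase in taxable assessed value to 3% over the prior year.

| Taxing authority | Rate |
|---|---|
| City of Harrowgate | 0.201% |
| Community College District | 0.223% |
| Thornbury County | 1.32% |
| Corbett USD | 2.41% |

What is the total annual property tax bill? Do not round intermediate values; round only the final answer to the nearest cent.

$13,755.76

Uncapped assessed value = $1,133,951 × 0.37 = $419,561.87
Cap limit = $321,500 × 1.03 = $331,145
Taxable assessed value = min($419,561.87, $331,145) = $331,145 (cap binds)
City of Harrowgate: $331,145 × 0.00201 = $665.60145
Community College District: $331,145 × 0.00223 = $738.45335
Thornbury County: $331,145 × 0.0132 = $4,371.114
Corbett USD: $331,145 × 0.0241 = $7,980.5945
Total = $13,755.7633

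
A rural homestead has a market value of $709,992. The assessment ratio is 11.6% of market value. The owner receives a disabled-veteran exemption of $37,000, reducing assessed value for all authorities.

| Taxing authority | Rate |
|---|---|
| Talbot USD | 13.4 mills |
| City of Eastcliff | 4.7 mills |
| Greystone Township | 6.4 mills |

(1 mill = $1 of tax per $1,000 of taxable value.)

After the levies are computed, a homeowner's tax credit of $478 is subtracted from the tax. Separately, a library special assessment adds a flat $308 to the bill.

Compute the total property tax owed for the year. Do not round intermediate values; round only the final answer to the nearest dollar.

$941

Assessed value = $709,992 × 0.116 = $82,359.072
Taxable value = $82,359.072 − $37,000 = $45,359.072
Talbot USD: $45,359.072 × 0.0134 = $607.8115648
City of Eastcliff: $45,359.072 × 0.0047 = $213.1876384
Greystone Township: $45,359.072 × 0.0064 = $290.2980608
Levies subtotal = $1,111.297264
After credit = $1,111.297264 − $478 = $633.297264
Total = $633.297264 + $308 = $941.297264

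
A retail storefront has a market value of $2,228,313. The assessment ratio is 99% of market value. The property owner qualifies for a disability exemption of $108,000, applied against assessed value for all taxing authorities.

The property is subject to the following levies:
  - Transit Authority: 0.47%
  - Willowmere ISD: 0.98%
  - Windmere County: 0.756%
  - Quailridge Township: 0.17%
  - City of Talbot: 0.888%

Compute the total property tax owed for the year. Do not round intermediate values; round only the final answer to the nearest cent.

Assessed value = $2,228,313 × 0.99 = $2,206,029.87
Taxable value = $2,206,029.87 − $108,000 = $2,098,029.87
Transit Authority: $2,098,029.87 × 0.0047 = $9,860.740389
Willowmere ISD: $2,098,029.87 × 0.0098 = $20,560.692726
Windmere County: $2,098,029.87 × 0.00756 = $15,861.1058172
Quailridge Township: $2,098,029.87 × 0.0017 = $3,566.650779
City of Talbot: $2,098,029.87 × 0.00888 = $18,630.5052456
Total = $9,860.740389 + $20,560.692726 + $15,861.1058172 + $3,566.650779 + $18,630.5052456 = $68,479.6949568

$68,479.69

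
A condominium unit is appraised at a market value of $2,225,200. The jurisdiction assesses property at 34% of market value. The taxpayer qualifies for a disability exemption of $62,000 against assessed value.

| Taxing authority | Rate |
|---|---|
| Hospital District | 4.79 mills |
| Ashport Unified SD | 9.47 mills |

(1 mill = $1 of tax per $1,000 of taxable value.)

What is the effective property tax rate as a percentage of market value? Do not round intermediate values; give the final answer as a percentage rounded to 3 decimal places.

Assessed value = $2,225,200 × 0.34 = $756,568
Taxable value = $756,568 − $62,000 = $694,568
Hospital District: $694,568 × 0.00479 = $3,326.98072
Ashport Unified SD: $694,568 × 0.00947 = $6,577.55896
Total tax = $9,904.53968
Effective rate = $9,904.53968 ÷ $2,225,200 = 0.445% of market value

0.445%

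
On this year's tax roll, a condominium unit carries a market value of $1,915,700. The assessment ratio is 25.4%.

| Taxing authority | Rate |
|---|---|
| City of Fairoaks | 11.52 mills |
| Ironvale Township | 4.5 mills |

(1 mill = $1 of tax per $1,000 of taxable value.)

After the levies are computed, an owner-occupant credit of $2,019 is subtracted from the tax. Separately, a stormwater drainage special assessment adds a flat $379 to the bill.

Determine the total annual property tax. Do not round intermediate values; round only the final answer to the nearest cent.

$6,155.14

Assessed value = $1,915,700 × 0.254 = $486,587.8
City of Fairoaks: $486,587.8 × 0.01152 = $5,605.491456
Ironvale Township: $486,587.8 × 0.0045 = $2,189.6451
Levies subtotal = $7,795.136556
After credit = $7,795.136556 − $2,019 = $5,776.136556
Total = $5,776.136556 + $379 = $6,155.136556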